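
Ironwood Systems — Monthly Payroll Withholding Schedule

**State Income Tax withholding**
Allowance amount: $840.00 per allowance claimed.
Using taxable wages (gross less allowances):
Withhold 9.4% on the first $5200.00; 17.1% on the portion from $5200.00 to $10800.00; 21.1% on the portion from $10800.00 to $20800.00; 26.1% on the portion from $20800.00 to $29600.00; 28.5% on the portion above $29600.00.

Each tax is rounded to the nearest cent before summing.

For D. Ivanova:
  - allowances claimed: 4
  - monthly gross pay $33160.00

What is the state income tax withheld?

State Income Tax: taxable = $33160.00 − 4×$840.00 = $29800.00
  $5853.20 + 28.5% × ($29800.00 − $29600.00) = $5853.20 + 28.5% × $200.00 = $5910.20

$5910.20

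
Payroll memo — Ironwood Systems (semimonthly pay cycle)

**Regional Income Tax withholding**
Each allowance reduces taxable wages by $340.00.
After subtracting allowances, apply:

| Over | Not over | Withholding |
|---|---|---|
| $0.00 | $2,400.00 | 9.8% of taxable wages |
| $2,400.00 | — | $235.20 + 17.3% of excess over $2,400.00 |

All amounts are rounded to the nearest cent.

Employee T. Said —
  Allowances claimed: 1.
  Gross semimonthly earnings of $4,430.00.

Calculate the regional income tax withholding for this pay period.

$527.57

Regional Income Tax: taxable = $4,430.00 − 1×$340.00 = $4,090.00
  $235.20 + 17.3% × ($4,090.00 − $2,400.00) = $235.20 + 17.3% × $1,690.00 = $527.57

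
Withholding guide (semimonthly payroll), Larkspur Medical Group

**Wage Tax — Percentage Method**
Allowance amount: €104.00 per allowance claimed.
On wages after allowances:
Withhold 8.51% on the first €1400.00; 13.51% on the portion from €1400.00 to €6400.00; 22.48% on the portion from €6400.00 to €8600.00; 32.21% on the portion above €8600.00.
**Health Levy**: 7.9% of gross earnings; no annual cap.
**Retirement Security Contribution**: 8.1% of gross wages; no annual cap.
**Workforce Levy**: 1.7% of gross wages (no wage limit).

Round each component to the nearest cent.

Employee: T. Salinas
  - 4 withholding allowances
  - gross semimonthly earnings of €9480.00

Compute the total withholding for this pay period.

Wage Tax: taxable = €9480.00 − 4×€104.00 = €9064.00
  €1289.20 + 32.21% × (€9064.00 − €8600.00) = €1289.20 + 32.21% × €464.00 = €1438.65
Health Levy: 7.9% × €9480.00 = €748.92
Retirement Security Contribution: 8.1% × €9480.00 = €767.88
Workforce Levy: 1.7% × €9480.00 = €161.16
Total: €1438.65 + €748.92 + €767.88 + €161.16 = €3116.61

€3116.61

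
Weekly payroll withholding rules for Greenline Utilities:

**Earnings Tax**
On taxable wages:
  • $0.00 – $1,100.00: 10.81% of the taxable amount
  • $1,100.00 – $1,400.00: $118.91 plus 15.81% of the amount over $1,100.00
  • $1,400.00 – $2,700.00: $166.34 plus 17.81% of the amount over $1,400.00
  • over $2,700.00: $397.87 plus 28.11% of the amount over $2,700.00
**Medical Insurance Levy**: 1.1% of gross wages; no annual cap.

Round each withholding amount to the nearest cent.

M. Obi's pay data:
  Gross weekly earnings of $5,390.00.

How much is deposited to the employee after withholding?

$4,176.68

Earnings Tax: taxable = $5,390.00
  $397.87 + 28.11% × ($5,390.00 − $2,700.00) = $397.87 + 28.11% × $2,690.00 = $1,154.03
Medical Insurance Levy: 1.1% × $5,390.00 = $59.29
Total withheld: $1,154.03 + $59.29 = $1,213.32
Net pay: $5,390.00 − $1,213.32 = $4,176.68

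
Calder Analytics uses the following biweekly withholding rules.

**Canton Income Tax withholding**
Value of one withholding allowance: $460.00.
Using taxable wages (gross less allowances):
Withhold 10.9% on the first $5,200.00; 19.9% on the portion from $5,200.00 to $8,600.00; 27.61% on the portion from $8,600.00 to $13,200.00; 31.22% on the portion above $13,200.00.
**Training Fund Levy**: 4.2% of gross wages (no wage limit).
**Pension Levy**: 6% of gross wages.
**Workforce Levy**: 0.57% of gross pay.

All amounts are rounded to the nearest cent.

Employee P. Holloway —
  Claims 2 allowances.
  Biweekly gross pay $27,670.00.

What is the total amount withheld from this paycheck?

$9,723.83

Canton Income Tax: taxable = $27,670.00 − 2×$460.00 = $26,750.00
  $2,513.46 + 31.22% × ($26,750.00 − $13,200.00) = $2,513.46 + 31.22% × $13,550.00 = $6,743.77
Training Fund Levy: 4.2% × $27,670.00 = $1,162.14
Pension Levy: 6% × $27,670.00 = $1,660.20
Workforce Levy: 0.57% × $27,670.00 = $157.72
Total: $6,743.77 + $1,162.14 + $1,660.20 + $157.72 = $9,723.83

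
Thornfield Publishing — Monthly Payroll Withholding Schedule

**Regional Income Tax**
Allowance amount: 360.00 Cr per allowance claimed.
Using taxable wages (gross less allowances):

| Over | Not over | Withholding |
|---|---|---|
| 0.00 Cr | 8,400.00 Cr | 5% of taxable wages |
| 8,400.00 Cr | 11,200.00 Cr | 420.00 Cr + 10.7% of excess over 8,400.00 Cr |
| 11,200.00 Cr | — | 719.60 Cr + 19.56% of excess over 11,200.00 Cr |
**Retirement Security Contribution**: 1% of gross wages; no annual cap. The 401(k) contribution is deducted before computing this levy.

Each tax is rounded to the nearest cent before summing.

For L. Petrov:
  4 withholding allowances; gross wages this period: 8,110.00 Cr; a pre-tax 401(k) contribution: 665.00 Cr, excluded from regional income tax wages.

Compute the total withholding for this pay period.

374.70 Cr

Regional Income Tax: taxable = 8,110.00 Cr − 665.00 Cr − 4×360.00 Cr = 6,005.00 Cr
  5% × 6,005.00 Cr = 300.25 Cr
Retirement Security Contribution: 1% × 7,445.00 Cr = 74.45 Cr
Total: 300.25 Cr + 74.45 Cr = 374.70 Cr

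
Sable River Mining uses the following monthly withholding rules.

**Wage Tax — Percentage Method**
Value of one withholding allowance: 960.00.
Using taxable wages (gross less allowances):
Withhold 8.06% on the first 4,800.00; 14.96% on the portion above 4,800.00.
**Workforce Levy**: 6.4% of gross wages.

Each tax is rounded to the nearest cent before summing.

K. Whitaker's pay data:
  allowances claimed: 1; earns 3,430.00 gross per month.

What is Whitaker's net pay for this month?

Wage Tax: taxable = 3,430.00 − 1×960.00 = 2,470.00
  8.06% × 2,470.00 = 199.08
Workforce Levy: 6.4% × 3,430.00 = 219.52
Total withheld: 199.08 + 219.52 = 418.60
Net pay: 3,430.00 − 418.60 = 3,011.40

3,011.40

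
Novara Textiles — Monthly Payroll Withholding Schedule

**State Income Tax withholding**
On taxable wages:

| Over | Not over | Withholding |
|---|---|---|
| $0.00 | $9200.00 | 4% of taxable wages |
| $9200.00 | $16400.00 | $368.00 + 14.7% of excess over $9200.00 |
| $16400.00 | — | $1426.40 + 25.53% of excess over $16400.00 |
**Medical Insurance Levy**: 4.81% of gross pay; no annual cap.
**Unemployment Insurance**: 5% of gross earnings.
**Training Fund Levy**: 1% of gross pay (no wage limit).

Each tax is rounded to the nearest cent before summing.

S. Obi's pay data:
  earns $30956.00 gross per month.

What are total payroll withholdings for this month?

State Income Tax: taxable = $30956.00
  $1426.40 + 25.53% × ($30956.00 − $16400.00) = $1426.40 + 25.53% × $14556.00 = $5142.55
Medical Insurance Levy: 4.81% × $30956.00 = $1488.98
Unemployment Insurance: 5% × $30956.00 = $1547.80
Training Fund Levy: 1% × $30956.00 = $309.56
Total: $5142.55 + $1488.98 + $1547.80 + $309.56 = $8488.89

$8488.89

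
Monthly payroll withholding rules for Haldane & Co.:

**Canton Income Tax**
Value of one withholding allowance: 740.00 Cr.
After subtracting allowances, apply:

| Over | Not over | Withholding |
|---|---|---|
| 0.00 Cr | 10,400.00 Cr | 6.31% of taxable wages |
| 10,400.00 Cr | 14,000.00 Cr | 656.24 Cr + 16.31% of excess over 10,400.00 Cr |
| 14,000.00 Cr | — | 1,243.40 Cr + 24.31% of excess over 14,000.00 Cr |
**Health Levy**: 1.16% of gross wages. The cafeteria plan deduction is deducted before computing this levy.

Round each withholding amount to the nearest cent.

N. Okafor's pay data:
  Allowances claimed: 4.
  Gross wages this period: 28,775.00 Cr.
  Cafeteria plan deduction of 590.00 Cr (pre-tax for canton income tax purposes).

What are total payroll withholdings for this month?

4,299.15 Cr

Canton Income Tax: taxable = 28,775.00 Cr − 590.00 Cr − 4×740.00 Cr = 25,225.00 Cr
  1,243.40 Cr + 24.31% × (25,225.00 Cr − 14,000.00 Cr) = 1,243.40 Cr + 24.31% × 11,225.00 Cr = 3,972.20 Cr
Health Levy: 1.16% × 28,185.00 Cr = 326.95 Cr
Total: 3,972.20 Cr + 326.95 Cr = 4,299.15 Cr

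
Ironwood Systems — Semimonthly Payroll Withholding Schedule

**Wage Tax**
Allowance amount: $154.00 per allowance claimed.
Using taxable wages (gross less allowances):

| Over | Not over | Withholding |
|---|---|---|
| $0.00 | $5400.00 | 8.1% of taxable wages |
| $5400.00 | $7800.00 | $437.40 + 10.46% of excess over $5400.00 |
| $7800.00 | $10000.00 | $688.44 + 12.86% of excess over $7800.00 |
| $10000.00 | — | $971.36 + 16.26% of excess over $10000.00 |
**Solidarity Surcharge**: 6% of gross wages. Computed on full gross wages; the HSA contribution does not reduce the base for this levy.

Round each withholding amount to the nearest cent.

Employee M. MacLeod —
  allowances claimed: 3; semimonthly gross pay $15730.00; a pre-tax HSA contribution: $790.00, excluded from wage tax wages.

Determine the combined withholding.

Wage Tax: taxable = $15730.00 − $790.00 − 3×$154.00 = $14478.00
  $971.36 + 16.26% × ($14478.00 − $10000.00) = $971.36 + 16.26% × $4478.00 = $1699.48
Solidarity Surcharge: 6% × $15730.00 = $943.80
Total: $1699.48 + $943.80 = $2643.28

$2643.28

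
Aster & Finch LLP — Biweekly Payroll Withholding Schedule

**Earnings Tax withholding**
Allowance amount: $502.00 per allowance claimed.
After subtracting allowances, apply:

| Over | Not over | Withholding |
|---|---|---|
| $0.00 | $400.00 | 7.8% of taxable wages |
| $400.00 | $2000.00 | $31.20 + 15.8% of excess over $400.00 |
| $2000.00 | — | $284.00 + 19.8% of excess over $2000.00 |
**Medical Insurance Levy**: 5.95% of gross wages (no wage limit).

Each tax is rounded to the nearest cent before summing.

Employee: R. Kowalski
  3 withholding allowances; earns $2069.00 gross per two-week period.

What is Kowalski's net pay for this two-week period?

Earnings Tax: taxable = $2069.00 − 3×$502.00 = $563.00
  $31.20 + 15.8% × ($563.00 − $400.00) = $31.20 + 15.8% × $163.00 = $56.95
Medical Insurance Levy: 5.95% × $2069.00 = $123.11
Total withheld: $56.95 + $123.11 = $180.06
Net pay: $2069.00 − $180.06 = $1888.94

$1888.94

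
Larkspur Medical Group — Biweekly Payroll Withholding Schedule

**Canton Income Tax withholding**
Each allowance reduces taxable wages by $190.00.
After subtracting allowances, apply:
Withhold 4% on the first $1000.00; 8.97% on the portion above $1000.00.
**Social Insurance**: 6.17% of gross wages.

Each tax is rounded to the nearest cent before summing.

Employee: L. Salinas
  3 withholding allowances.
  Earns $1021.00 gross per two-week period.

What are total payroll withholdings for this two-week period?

Canton Income Tax: taxable = $1021.00 − 3×$190.00 = $451.00
  4% × $451.00 = $18.04
Social Insurance: 6.17% × $1021.00 = $63.00
Total: $18.04 + $63.00 = $81.04

$81.04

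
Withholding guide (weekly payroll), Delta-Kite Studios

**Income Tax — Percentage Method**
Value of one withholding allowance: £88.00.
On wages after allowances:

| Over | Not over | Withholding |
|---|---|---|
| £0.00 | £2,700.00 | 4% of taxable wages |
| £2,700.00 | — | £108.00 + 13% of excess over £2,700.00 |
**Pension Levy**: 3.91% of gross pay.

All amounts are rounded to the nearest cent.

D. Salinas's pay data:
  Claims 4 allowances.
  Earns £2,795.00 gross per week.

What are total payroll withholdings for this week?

Income Tax: taxable = £2,795.00 − 4×£88.00 = £2,443.00
  4% × £2,443.00 = £97.72
Pension Levy: 3.91% × £2,795.00 = £109.28
Total: £97.72 + £109.28 = £207.00

£207.00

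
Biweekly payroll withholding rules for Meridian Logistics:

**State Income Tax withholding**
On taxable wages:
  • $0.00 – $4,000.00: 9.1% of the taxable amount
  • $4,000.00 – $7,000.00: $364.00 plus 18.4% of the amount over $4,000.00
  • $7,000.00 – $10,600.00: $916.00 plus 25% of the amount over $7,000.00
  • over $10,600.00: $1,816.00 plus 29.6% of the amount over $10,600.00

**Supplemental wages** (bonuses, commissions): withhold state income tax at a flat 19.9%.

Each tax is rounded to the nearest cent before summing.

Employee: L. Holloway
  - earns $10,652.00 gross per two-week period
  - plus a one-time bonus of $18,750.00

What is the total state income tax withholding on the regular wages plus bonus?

$5,562.64

State Income Tax: taxable = $10,652.00
  $1,816.00 + 29.6% × ($10,652.00 − $10,600.00) = $1,816.00 + 29.6% × $52.00 = $1,831.39
Supplemental (19.9% flat on bonus): 19.9% × $18,750.00 = $3,731.25
Total state income tax: $1,831.39 + $3,731.25 = $5,562.64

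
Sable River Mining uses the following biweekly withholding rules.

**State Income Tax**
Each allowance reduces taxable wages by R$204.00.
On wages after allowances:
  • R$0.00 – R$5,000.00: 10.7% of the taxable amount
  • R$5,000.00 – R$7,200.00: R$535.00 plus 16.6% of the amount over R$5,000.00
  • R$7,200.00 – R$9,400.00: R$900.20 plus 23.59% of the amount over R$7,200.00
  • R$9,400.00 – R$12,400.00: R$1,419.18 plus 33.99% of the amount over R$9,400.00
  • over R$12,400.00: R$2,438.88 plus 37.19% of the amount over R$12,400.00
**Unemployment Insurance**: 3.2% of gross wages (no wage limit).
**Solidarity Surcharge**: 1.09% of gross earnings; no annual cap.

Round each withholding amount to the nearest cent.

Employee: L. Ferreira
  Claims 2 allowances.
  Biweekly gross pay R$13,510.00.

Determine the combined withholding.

R$3,279.53

State Income Tax: taxable = R$13,510.00 − 2×R$204.00 = R$13,102.00
  R$2,438.88 + 37.19% × (R$13,102.00 − R$12,400.00) = R$2,438.88 + 37.19% × R$702.00 = R$2,699.95
Unemployment Insurance: 3.2% × R$13,510.00 = R$432.32
Solidarity Surcharge: 1.09% × R$13,510.00 = R$147.26
Total: R$2,699.95 + R$432.32 + R$147.26 = R$3,279.53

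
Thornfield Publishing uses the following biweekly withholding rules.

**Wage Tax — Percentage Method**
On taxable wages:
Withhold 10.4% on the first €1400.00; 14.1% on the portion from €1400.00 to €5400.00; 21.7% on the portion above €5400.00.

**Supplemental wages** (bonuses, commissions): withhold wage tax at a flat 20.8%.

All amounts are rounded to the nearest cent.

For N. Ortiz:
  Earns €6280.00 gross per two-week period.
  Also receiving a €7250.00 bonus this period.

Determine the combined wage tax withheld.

Wage Tax: taxable = €6280.00
  €709.60 + 21.7% × (€6280.00 − €5400.00) = €709.60 + 21.7% × €880.00 = €900.56
Supplemental (20.8% flat on bonus): 20.8% × €7250.00 = €1508.00
Total wage tax: €900.56 + €1508.00 = €2408.56

€2408.56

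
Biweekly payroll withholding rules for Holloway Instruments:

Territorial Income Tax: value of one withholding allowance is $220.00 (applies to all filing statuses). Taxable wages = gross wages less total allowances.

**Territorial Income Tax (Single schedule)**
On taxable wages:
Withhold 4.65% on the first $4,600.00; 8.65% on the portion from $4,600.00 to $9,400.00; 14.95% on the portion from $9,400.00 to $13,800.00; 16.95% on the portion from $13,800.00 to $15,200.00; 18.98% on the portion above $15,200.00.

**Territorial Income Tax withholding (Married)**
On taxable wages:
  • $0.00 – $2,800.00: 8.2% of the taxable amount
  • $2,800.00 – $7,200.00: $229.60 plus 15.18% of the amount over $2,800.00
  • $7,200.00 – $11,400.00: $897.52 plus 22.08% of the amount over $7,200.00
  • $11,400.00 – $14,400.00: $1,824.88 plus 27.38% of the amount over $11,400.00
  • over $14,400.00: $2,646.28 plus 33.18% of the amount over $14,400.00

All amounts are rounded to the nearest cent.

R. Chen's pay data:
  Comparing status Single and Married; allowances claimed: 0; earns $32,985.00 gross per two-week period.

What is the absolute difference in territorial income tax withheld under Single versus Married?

$3,912.99

Territorial Income Tax (Single): taxable = $32,985.00
  $1,524.20 + 18.98% × ($32,985.00 − $15,200.00) = $1,524.20 + 18.98% × $17,785.00 = $4,899.79
Territorial Income Tax (Married): taxable = $32,985.00
  $2,646.28 + 33.18% × ($32,985.00 − $14,400.00) = $2,646.28 + 33.18% × $18,585.00 = $8,812.78
Difference: |$4,899.79 − $8,812.78| = $3,912.99 (higher under Married)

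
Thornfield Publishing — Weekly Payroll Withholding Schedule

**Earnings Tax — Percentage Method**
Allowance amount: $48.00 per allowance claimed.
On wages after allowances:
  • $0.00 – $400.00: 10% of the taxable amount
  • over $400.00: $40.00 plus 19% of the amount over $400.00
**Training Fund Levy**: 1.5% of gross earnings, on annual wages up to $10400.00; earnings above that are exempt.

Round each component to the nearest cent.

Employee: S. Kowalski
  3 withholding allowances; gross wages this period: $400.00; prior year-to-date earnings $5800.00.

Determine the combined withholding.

$31.60

Earnings Tax: taxable = $400.00 − 3×$48.00 = $256.00
  10% × $256.00 = $25.60
Training Fund Levy: 1.5% × $400.00 = $6.00
Total: $25.60 + $6.00 = $31.60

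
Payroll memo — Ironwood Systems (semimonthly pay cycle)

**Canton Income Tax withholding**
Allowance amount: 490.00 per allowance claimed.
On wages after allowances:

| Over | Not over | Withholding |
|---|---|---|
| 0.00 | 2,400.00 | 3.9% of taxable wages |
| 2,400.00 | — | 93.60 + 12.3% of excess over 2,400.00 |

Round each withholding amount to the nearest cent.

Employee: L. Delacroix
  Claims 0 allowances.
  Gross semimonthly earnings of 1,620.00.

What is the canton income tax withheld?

63.18

Canton Income Tax: taxable = 1,620.00
  3.9% × 1,620.00 = 63.18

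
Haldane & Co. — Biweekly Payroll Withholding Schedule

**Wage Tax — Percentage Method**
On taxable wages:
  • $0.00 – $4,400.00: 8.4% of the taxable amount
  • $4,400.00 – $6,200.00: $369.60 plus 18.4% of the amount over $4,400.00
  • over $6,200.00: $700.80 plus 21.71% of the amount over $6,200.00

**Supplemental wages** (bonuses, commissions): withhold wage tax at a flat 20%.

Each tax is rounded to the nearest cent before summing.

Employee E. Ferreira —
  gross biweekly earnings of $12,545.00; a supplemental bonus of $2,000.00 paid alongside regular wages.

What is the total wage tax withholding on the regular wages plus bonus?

Wage Tax: taxable = $12,545.00
  $700.80 + 21.71% × ($12,545.00 − $6,200.00) = $700.80 + 21.71% × $6,345.00 = $2,078.30
Supplemental (20% flat on bonus): 20% × $2,000.00 = $400.00
Total wage tax: $2,078.30 + $400.00 = $2,478.30

$2,478.30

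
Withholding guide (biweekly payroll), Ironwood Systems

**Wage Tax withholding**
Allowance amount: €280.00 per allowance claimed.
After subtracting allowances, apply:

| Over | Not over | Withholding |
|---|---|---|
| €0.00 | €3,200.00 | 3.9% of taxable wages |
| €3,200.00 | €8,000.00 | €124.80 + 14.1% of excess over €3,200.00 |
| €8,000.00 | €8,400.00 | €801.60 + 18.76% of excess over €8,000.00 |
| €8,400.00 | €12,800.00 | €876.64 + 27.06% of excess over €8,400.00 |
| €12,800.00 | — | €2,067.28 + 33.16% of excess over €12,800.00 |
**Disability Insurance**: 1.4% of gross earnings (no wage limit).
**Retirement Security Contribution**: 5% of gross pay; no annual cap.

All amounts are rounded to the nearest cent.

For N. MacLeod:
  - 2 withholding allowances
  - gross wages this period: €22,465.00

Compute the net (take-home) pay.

Wage Tax: taxable = €22,465.00 − 2×€280.00 = €21,905.00
  €2,067.28 + 33.16% × (€21,905.00 − €12,800.00) = €2,067.28 + 33.16% × €9,105.00 = €5,086.50
Disability Insurance: 1.4% × €22,465.00 = €314.51
Retirement Security Contribution: 5% × €22,465.00 = €1,123.25
Total withheld: €5,086.50 + €314.51 + €1,123.25 = €6,524.26
Net pay: €22,465.00 − €6,524.26 = €15,940.74

€15,940.74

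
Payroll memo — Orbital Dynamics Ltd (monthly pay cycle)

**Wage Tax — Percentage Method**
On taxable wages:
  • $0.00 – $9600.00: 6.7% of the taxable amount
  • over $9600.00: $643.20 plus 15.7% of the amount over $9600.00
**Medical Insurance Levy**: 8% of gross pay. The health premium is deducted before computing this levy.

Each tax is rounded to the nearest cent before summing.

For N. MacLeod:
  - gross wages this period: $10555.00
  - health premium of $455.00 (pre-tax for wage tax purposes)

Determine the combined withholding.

$1529.70

Wage Tax: taxable = $10555.00 − $455.00 = $10100.00
  $643.20 + 15.7% × ($10100.00 − $9600.00) = $643.20 + 15.7% × $500.00 = $721.70
Medical Insurance Levy: 8% × $10100.00 = $808.00
Total: $721.70 + $808.00 = $1529.70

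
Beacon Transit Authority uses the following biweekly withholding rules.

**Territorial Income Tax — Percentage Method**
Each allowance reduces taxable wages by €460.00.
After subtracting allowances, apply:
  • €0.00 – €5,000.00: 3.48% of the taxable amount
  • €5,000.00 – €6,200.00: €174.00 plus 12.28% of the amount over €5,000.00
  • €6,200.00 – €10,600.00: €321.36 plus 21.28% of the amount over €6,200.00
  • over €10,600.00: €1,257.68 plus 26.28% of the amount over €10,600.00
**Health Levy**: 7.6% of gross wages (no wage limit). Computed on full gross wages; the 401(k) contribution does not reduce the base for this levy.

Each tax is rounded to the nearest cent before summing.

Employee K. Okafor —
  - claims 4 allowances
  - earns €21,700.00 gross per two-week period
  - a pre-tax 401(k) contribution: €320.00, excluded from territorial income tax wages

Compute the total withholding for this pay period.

Territorial Income Tax: taxable = €21,700.00 − €320.00 − 4×€460.00 = €19,540.00
  €1,257.68 + 26.28% × (€19,540.00 − €10,600.00) = €1,257.68 + 26.28% × €8,940.00 = €3,607.11
Health Levy: 7.6% × €21,700.00 = €1,649.20
Total: €3,607.11 + €1,649.20 = €5,256.31

€5,256.31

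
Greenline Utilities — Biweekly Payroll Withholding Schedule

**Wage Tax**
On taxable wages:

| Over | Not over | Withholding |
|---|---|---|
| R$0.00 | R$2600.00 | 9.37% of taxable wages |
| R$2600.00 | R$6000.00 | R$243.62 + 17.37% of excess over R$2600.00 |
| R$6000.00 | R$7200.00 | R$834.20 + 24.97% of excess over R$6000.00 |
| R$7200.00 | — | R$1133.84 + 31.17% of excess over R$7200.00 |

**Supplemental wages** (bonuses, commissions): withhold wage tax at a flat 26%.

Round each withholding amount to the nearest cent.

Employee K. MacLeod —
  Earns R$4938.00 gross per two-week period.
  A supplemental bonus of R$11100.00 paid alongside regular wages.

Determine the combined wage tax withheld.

R$3535.73

Wage Tax: taxable = R$4938.00
  R$243.62 + 17.37% × (R$4938.00 − R$2600.00) = R$243.62 + 17.37% × R$2338.00 = R$649.73
Supplemental (26% flat on bonus): 26% × R$11100.00 = R$2886.00
Total wage tax: R$649.73 + R$2886.00 = R$3535.73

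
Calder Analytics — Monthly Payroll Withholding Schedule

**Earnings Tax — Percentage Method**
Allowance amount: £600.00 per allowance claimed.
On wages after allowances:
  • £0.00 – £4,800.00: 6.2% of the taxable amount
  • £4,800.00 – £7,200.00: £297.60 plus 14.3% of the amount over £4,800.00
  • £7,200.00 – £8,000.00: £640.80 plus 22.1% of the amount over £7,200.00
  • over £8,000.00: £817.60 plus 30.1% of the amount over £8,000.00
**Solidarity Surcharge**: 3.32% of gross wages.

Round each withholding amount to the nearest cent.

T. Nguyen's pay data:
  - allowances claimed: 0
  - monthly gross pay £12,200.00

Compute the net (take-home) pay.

Earnings Tax: taxable = £12,200.00
  £817.60 + 30.1% × (£12,200.00 − £8,000.00) = £817.60 + 30.1% × £4,200.00 = £2,081.80
Solidarity Surcharge: 3.32% × £12,200.00 = £405.04
Total withheld: £2,081.80 + £405.04 = £2,486.84
Net pay: £12,200.00 − £2,486.84 = £9,713.16

£9,713.16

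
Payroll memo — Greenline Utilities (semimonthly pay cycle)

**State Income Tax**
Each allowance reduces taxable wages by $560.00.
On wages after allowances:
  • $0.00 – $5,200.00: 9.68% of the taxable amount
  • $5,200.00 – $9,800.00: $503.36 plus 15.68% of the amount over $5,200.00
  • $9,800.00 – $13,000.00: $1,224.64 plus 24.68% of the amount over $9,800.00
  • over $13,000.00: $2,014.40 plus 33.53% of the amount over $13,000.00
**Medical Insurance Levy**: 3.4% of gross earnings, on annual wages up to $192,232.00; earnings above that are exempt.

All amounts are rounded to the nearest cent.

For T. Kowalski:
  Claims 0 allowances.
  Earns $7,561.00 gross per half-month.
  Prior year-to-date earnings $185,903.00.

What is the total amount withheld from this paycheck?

$1,088.75

State Income Tax: taxable = $7,561.00
  $503.36 + 15.68% × ($7,561.00 − $5,200.00) = $503.36 + 15.68% × $2,361.00 = $873.56
Medical Insurance Levy: cap $192,232.00 − YTD $185,903.00 = $6,329.00 subject; 3.4% × $6,329.00 = $215.19
Total: $873.56 + $215.19 = $1,088.75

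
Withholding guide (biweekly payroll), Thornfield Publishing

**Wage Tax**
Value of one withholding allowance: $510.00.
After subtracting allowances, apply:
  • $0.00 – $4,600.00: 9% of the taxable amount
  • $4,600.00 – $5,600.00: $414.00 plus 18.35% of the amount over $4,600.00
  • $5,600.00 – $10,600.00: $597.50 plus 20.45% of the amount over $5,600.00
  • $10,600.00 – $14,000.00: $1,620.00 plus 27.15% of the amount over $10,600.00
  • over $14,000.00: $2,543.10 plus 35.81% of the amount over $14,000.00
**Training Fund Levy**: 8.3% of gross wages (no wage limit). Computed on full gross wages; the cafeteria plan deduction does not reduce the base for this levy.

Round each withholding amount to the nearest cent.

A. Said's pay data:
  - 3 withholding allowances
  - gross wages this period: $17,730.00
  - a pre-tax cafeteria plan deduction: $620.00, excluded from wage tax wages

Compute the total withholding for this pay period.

Wage Tax: taxable = $17,730.00 − $620.00 − 3×$510.00 = $15,580.00
  $2,543.10 + 35.81% × ($15,580.00 − $14,000.00) = $2,543.10 + 35.81% × $1,580.00 = $3,108.90
Training Fund Levy: 8.3% × $17,730.00 = $1,471.59
Total: $3,108.90 + $1,471.59 = $4,580.49

$4,580.49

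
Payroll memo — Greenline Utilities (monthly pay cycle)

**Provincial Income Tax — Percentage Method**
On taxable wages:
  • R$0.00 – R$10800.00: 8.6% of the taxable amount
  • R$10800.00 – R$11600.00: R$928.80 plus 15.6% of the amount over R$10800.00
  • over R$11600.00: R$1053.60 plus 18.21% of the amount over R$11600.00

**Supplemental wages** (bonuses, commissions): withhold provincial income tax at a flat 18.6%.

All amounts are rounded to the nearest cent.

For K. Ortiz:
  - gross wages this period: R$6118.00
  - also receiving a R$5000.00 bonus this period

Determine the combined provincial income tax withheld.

Provincial Income Tax: taxable = R$6118.00
  8.6% × R$6118.00 = R$526.15
Supplemental (18.6% flat on bonus): 18.6% × R$5000.00 = R$930.00
Total provincial income tax: R$526.15 + R$930.00 = R$1456.15

R$1456.15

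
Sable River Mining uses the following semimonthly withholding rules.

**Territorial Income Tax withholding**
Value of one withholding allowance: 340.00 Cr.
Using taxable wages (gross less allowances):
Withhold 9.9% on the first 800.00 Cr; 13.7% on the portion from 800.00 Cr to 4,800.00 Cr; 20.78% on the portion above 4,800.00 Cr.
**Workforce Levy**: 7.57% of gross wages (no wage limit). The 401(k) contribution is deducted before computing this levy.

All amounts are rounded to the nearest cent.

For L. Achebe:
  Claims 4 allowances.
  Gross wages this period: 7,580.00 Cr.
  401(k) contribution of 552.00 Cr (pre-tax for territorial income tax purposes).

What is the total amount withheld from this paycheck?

Territorial Income Tax: taxable = 7,580.00 Cr − 552.00 Cr − 4×340.00 Cr = 5,668.00 Cr
  627.20 Cr + 20.78% × (5,668.00 Cr − 4,800.00 Cr) = 627.20 Cr + 20.78% × 868.00 Cr = 807.57 Cr
Workforce Levy: 7.57% × 7,028.00 Cr = 532.02 Cr
Total: 807.57 Cr + 532.02 Cr = 1,339.59 Cr

1,339.59 Cr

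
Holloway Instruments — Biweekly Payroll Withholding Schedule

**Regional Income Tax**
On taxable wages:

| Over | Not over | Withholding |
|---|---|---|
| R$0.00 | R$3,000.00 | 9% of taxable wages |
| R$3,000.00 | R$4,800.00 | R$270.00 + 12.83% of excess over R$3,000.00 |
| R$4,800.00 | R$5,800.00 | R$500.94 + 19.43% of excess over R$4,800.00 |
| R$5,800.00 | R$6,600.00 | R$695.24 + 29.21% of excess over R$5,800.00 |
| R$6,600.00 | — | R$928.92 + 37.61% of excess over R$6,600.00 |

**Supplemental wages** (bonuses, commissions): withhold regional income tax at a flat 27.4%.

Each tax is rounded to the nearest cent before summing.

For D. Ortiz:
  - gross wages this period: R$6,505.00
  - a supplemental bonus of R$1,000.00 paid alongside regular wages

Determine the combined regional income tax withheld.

R$1,175.17

Regional Income Tax: taxable = R$6,505.00
  R$695.24 + 29.21% × (R$6,505.00 − R$5,800.00) = R$695.24 + 29.21% × R$705.00 = R$901.17
Supplemental (27.4% flat on bonus): 27.4% × R$1,000.00 = R$274.00
Total regional income tax: R$901.17 + R$274.00 = R$1,175.17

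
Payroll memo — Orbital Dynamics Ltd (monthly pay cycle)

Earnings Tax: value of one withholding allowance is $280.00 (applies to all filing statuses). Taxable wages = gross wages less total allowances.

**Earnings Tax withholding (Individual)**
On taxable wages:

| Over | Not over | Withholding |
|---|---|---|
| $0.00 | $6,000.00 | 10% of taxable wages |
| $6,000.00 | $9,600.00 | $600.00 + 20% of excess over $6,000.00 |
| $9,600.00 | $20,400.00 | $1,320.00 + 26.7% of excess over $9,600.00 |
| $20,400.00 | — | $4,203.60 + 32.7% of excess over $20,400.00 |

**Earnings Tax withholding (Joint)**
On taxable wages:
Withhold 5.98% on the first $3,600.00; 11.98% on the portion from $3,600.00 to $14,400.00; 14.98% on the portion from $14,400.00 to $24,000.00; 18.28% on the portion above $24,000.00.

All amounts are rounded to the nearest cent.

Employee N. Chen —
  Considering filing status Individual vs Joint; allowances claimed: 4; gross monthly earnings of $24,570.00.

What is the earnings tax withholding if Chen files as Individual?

$5,200.95

Earnings Tax (Individual): taxable = $24,570.00 − 4×$280.00 = $23,450.00
  $4,203.60 + 32.7% × ($23,450.00 − $20,400.00) = $4,203.60 + 32.7% × $3,050.00 = $5,200.95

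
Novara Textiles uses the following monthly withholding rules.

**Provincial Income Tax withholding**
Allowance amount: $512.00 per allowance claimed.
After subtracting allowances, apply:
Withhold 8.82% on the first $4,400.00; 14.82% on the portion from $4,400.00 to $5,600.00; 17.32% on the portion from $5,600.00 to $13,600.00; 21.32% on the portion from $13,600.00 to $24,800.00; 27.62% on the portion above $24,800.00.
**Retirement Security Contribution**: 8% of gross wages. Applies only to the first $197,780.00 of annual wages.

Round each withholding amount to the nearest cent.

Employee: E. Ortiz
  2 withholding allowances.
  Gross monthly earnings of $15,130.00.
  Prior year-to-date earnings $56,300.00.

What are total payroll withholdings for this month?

$3,269.80

Provincial Income Tax: taxable = $15,130.00 − 2×$512.00 = $14,106.00
  $1,951.52 + 21.32% × ($14,106.00 − $13,600.00) = $1,951.52 + 21.32% × $506.00 = $2,059.40
Retirement Security Contribution: 8% × $15,130.00 = $1,210.40
Total: $2,059.40 + $1,210.40 = $3,269.80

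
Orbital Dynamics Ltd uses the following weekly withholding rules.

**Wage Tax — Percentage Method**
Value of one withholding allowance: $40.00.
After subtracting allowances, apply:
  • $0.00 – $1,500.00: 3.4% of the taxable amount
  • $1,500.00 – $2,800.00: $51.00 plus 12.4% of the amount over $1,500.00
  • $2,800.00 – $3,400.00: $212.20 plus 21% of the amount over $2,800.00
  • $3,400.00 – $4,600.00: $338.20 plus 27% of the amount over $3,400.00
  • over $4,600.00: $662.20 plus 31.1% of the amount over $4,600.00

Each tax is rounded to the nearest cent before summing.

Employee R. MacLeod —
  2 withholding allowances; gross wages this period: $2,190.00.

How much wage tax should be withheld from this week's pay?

$126.64

Wage Tax: taxable = $2,190.00 − 2×$40.00 = $2,110.00
  $51.00 + 12.4% × ($2,110.00 − $1,500.00) = $51.00 + 12.4% × $610.00 = $126.64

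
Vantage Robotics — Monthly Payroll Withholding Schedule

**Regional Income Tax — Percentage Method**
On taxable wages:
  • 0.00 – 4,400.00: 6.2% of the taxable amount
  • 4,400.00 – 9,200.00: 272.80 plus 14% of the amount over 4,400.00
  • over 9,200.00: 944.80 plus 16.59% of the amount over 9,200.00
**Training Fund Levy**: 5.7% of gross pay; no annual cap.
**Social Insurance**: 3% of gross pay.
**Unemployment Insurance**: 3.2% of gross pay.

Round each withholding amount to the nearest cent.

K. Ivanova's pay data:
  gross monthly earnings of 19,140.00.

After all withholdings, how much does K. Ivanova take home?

14,268.49

Regional Income Tax: taxable = 19,140.00
  944.80 + 16.59% × (19,140.00 − 9,200.00) = 944.80 + 16.59% × 9,940.00 = 2,593.85
Training Fund Levy: 5.7% × 19,140.00 = 1,090.98
Social Insurance: 3% × 19,140.00 = 574.20
Unemployment Insurance: 3.2% × 19,140.00 = 612.48
Total withheld: 2,593.85 + 1,090.98 + 574.20 + 612.48 = 4,871.51
Net pay: 19,140.00 − 4,871.51 = 14,268.49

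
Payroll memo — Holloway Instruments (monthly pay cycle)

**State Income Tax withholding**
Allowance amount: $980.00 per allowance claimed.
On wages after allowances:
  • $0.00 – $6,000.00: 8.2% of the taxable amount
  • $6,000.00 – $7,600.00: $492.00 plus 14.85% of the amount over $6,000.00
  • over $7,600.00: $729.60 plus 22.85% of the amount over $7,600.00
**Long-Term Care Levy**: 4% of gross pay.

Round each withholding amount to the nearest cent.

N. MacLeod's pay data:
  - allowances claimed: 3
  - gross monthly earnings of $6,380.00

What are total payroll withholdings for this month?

State Income Tax: taxable = $6,380.00 − 3×$980.00 = $3,440.00
  8.2% × $3,440.00 = $282.08
Long-Term Care Levy: 4% × $6,380.00 = $255.20
Total: $282.08 + $255.20 = $537.28

$537.28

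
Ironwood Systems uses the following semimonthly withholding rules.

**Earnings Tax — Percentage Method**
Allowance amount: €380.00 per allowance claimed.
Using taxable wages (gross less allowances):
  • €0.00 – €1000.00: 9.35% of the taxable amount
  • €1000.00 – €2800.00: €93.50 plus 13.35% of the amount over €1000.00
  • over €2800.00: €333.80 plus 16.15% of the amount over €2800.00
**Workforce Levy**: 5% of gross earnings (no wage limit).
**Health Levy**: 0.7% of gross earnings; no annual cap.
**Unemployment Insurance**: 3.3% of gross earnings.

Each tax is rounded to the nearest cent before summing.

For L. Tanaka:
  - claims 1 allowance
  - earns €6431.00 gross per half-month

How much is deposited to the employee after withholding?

Earnings Tax: taxable = €6431.00 − 1×€380.00 = €6051.00
  €333.80 + 16.15% × (€6051.00 − €2800.00) = €333.80 + 16.15% × €3251.00 = €858.84
Workforce Levy: 5% × €6431.00 = €321.55
Health Levy: 0.7% × €6431.00 = €45.02
Unemployment Insurance: 3.3% × €6431.00 = €212.22
Total withheld: €858.84 + €321.55 + €45.02 + €212.22 = €1437.63
Net pay: €6431.00 − €1437.63 = €4993.37

€4993.37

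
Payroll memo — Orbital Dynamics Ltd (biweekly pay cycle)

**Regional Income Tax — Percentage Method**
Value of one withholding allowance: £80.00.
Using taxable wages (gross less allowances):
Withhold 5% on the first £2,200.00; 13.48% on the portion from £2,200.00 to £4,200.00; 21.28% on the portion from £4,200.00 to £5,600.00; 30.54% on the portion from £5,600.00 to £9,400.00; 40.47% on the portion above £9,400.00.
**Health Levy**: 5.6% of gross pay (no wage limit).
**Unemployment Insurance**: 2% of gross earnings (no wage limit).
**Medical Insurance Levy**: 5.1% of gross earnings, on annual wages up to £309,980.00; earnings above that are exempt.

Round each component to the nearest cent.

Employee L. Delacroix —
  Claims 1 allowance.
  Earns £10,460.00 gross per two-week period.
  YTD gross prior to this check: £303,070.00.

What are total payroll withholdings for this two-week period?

Regional Income Tax: taxable = £10,460.00 − 1×£80.00 = £10,380.00
  £1,838.04 + 40.47% × (£10,380.00 − £9,400.00) = £1,838.04 + 40.47% × £980.00 = £2,234.65
Health Levy: 5.6% × £10,460.00 = £585.76
Unemployment Insurance: 2% × £10,460.00 = £209.20
Medical Insurance Levy: cap £309,980.00 − YTD £303,070.00 = £6,910.00 subject; 5.1% × £6,910.00 = £352.41
Total: £2,234.65 + £585.76 + £209.20 + £352.41 = £3,382.02

£3,382.02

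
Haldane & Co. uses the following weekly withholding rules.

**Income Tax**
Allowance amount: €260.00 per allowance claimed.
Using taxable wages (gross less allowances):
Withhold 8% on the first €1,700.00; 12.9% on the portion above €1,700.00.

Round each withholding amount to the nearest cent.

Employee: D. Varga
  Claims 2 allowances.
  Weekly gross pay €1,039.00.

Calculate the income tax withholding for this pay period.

€41.52

Income Tax: taxable = €1,039.00 − 2×€260.00 = €519.00
  8% × €519.00 = €41.52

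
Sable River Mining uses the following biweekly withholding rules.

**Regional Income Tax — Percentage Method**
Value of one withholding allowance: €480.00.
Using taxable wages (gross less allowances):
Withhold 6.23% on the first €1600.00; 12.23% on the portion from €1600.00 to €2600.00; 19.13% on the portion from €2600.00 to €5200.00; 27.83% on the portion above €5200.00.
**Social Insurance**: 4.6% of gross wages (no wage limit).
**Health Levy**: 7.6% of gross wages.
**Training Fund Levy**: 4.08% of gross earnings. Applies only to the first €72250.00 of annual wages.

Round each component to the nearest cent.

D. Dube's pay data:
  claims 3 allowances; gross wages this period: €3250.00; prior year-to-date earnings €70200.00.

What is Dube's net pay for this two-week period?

Regional Income Tax: taxable = €3250.00 − 3×€480.00 = €1810.00
  €99.68 + 12.23% × (€1810.00 − €1600.00) = €99.68 + 12.23% × €210.00 = €125.36
Social Insurance: 4.6% × €3250.00 = €149.50
Health Levy: 7.6% × €3250.00 = €247.00
Training Fund Levy: cap €72250.00 − YTD €70200.00 = €2050.00 subject; 4.08% × €2050.00 = €83.64
Total withheld: €125.36 + €149.50 + €247.00 + €83.64 = €605.50
Net pay: €3250.00 − €605.50 = €2644.50

€2644.50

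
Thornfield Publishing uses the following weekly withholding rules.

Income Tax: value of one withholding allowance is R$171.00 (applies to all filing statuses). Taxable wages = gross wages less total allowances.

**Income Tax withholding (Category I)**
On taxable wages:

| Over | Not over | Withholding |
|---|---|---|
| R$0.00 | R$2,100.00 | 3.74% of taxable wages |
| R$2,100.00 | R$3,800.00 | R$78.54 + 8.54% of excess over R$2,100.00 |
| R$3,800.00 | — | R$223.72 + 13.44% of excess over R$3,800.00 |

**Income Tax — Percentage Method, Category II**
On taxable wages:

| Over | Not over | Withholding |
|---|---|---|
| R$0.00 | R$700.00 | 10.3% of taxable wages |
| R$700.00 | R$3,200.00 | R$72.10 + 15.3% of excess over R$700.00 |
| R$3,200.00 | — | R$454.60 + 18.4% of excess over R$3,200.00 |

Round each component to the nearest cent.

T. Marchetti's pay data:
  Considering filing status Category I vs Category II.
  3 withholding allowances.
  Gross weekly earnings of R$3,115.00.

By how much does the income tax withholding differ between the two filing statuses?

Income Tax (Category I): taxable = R$3,115.00 − 3×R$171.00 = R$2,602.00
  R$78.54 + 8.54% × (R$2,602.00 − R$2,100.00) = R$78.54 + 8.54% × R$502.00 = R$121.41
Income Tax (Category II): taxable = R$3,115.00 − 3×R$171.00 = R$2,602.00
  R$72.10 + 15.3% × (R$2,602.00 − R$700.00) = R$72.10 + 15.3% × R$1,902.00 = R$363.11
Difference: |R$121.41 − R$363.11| = R$241.70 (higher under Category II)

R$241.70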